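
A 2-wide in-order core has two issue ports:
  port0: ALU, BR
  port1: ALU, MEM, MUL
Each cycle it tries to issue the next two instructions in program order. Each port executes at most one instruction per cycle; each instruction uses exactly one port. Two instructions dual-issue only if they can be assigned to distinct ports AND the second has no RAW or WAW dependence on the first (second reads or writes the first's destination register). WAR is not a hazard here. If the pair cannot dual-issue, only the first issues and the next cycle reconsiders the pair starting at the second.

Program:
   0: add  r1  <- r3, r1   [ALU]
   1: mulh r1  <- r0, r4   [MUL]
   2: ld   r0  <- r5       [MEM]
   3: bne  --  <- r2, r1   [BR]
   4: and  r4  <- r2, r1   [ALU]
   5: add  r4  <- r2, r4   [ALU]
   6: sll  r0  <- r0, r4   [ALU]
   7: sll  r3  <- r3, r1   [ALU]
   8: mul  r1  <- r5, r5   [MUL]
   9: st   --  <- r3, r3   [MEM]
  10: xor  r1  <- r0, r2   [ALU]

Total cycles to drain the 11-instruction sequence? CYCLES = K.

c0: i0 add.ALU  WAW r1
c1: i1 mulh.MUL  no-port MUL/MEM
c2: i2,i3 ld.MEM/bne.BR  2-wide
c3: i4 and.ALU  RAW+WAW r4
c4: i5 add.ALU  RAW r4
c5: i6,i7 sll.ALU/sll.ALU  2-wide
c6: i8 mul.MUL  no-port MUL/MEM
c7: i9,i10 st.MEM/xor.ALU  2-wide

CYCLES = 8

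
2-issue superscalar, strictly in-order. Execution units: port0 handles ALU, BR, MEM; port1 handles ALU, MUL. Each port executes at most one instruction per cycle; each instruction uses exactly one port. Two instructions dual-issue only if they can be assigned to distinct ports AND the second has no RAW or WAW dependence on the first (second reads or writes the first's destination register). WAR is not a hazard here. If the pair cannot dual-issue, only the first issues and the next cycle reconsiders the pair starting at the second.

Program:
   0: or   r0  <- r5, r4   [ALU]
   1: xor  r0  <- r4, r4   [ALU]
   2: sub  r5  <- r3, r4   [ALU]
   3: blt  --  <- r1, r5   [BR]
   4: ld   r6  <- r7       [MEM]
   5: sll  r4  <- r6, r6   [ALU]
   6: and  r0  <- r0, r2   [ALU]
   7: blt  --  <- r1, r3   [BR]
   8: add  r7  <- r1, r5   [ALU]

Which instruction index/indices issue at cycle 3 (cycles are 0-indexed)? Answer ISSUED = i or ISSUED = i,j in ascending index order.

ISSUED = 4

  cy0 -> i0 (or.ALU) WAW r0
  cy1 -> i1+i2 (xor.ALU;sub.ALU) dual
  cy2 -> i3 (blt.BR) no-port BR/MEM
  cy3 -> i4 (ld.MEM) RAW r6
  cy4 -> i5+i6 (sll.ALU;and.ALU) dual
  cy5 -> i7+i8 (blt.BR;add.ALU) dual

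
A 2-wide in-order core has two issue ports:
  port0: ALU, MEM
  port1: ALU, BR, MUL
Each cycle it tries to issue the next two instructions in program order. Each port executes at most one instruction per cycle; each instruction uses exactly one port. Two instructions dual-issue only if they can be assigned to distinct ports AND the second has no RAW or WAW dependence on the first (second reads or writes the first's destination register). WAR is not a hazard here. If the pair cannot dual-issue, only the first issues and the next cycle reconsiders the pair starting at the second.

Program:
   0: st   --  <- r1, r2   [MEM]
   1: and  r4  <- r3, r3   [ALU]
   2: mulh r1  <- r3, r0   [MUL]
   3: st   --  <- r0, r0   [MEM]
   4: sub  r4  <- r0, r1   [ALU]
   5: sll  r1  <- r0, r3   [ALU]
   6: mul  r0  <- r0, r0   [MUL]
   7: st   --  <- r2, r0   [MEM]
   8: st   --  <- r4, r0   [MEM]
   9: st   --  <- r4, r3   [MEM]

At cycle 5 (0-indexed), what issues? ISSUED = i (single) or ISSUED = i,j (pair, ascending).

ISSUED = 8

t=0 i0+i1:st and ; pair
t=1 i2+i3:mulh st ; pair
t=2 i4+i5:sub sll ; pair
t=3 i6:mul ; RAW r0
t=4 i7:st ; no-port MEM/MEM
t=5 i8:st ; no-port MEM/MEM
t=6 i9:st ; tail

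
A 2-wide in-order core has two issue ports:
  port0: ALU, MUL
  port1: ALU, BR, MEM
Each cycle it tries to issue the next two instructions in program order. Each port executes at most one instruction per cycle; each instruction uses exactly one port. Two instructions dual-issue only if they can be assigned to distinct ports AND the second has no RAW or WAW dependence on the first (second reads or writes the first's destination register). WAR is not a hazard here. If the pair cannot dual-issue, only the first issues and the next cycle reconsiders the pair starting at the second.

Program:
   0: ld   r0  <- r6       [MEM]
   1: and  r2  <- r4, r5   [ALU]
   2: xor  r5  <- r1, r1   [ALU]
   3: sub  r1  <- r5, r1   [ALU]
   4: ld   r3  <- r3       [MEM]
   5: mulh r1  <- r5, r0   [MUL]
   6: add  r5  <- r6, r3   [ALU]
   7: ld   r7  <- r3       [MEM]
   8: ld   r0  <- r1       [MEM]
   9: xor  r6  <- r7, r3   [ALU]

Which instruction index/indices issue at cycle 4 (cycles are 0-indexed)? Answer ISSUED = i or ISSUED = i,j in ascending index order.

ISSUED = 7

c0: i0,i1 ld.MEM+and.ALU  2-wide
c1: i2 xor.ALU  RAW r5
c2: i3,i4 sub.ALU+ld.MEM  2-wide
c3: i5,i6 mulh.MUL+add.ALU  2-wide
c4: i7 ld.MEM  no-port MEM/MEM
c5: i8,i9 ld.MEM+xor.ALU  2-wide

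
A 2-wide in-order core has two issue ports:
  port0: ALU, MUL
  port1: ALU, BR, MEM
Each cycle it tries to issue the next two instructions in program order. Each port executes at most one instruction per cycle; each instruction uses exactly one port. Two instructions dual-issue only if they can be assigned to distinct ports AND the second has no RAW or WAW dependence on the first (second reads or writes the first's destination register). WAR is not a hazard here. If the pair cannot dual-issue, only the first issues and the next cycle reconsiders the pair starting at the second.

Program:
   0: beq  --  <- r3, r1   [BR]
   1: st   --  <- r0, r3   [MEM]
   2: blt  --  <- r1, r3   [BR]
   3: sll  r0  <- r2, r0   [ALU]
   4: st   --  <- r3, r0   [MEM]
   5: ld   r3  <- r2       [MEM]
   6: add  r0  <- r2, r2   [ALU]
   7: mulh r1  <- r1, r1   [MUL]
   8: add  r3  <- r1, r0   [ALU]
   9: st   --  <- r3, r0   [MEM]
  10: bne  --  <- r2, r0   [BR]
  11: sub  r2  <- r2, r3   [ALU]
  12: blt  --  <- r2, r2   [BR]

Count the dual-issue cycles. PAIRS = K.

PAIRS = 3

  cy0 -> i0 (beq.BR) no-port BR/MEM
  cy1 -> i1 (st.MEM) no-port MEM/BR
  cy2 -> i2&i3 (blt.BR;sll.ALU) pair
  cy3 -> i4 (st.MEM) no-port MEM/MEM
  cy4 -> i5&i6 (ld.MEM;add.ALU) pair
  cy5 -> i7 (mulh.MUL) RAW r1
  cy6 -> i8 (add.ALU) RAW r3
  cy7 -> i9 (st.MEM) no-port MEM/BR
  cy8 -> i10&i11 (bne.BR;sub.ALU) pair
  cy9 -> i12 (blt.BR) tail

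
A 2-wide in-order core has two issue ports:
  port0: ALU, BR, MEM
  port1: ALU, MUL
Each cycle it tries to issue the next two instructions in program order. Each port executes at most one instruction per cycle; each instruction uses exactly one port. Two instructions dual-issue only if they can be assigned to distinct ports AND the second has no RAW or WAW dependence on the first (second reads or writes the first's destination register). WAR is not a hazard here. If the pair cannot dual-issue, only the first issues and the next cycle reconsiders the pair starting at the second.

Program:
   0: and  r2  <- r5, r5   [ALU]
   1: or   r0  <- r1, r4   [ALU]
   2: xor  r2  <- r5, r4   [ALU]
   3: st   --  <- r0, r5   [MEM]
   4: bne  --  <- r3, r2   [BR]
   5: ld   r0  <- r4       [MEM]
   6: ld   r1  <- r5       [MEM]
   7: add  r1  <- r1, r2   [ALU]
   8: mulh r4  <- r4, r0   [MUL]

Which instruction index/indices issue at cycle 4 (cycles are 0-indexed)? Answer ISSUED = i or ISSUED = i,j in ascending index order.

ISSUED = 6

  cy0 -> i0&i1 (and;or) dual
  cy1 -> i2&i3 (xor;st) dual
  cy2 -> i4 (bne) no-port BR/MEM
  cy3 -> i5 (ld) no-port MEM/MEM
  cy4 -> i6 (ld) RAW+WAW r1
  cy5 -> i7&i8 (add;mulh) dual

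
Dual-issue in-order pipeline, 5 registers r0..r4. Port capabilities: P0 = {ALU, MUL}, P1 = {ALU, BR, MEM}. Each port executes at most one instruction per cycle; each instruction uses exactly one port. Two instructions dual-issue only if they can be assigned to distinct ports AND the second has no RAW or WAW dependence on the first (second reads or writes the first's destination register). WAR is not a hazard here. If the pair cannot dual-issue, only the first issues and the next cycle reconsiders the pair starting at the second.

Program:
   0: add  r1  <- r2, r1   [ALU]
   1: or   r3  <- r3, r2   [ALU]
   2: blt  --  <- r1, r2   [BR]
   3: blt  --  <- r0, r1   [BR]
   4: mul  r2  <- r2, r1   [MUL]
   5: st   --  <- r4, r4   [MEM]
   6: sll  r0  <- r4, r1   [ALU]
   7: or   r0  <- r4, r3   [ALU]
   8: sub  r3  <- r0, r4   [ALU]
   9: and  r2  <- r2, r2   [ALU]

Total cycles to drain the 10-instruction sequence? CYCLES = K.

0. add.ALU or.ALU @i0,i1  | dual
1. blt.BR @i2  | no-port BR/BR
2. blt.BR mul.MUL @i3,i4  | dual
3. st.MEM sll.ALU @i5,i6  | dual
4. or.ALU @i7  | RAW r0
5. sub.ALU and.ALU @i8,i9  | dual

CYCLES = 6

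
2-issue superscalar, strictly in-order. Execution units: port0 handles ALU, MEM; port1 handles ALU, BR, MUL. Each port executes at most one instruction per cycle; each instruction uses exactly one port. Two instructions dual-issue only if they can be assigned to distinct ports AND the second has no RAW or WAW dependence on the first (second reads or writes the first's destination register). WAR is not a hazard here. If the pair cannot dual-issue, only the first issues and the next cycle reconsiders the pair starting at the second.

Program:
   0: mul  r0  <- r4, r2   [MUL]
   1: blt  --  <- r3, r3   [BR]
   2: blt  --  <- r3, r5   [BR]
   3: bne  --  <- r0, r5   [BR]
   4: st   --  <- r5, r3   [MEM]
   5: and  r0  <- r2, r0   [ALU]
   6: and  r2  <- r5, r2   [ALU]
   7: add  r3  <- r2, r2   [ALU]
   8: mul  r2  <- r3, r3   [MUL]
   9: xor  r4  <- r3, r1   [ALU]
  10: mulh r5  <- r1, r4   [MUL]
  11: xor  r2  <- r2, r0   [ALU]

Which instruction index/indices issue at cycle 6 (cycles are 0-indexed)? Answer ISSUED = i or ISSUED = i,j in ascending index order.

#0 head=0: mul.MUL i0 no-port MUL/BR
#1 head=1: blt.BR i1 no-port BR/BR
#2 head=2: blt.BR i2 no-port BR/BR
#3 head=3: bne.BR/st.MEM i3/i4 2-wide
#4 head=5: and.ALU/and.ALU i5/i6 2-wide
#5 head=7: add.ALU i7 RAW r3
#6 head=8: mul.MUL/xor.ALU i8/i9 2-wide
#7 head=10: mulh.MUL/xor.ALU i10/i11 2-wide

ISSUED = 8,9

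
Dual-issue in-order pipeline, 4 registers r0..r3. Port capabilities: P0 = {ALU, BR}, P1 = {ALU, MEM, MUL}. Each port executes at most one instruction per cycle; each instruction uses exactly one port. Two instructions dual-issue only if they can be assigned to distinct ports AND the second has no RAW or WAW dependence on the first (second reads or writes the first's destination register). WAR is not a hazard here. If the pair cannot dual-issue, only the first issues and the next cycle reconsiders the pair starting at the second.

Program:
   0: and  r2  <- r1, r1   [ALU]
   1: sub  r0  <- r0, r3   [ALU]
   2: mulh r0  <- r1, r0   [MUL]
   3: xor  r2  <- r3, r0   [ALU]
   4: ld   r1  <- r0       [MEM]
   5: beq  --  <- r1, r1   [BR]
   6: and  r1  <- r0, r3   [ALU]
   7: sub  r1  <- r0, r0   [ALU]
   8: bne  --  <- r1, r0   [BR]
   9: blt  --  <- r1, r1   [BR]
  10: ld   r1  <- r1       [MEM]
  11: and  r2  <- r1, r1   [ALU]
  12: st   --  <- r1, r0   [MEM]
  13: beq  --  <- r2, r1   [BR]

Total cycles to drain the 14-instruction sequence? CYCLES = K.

  cy0 -> i0/i1 (and/sub) pair
  cy1 -> i2 (mulh) RAW r0
  cy2 -> i3/i4 (xor/ld) pair
  cy3 -> i5/i6 (beq/and) pair
  cy4 -> i7 (sub) RAW r1
  cy5 -> i8 (bne) no-port BR/BR
  cy6 -> i9/i10 (blt/ld) pair
  cy7 -> i11/i12 (and/st) pair
  cy8 -> i13 (beq) tail

CYCLES = 9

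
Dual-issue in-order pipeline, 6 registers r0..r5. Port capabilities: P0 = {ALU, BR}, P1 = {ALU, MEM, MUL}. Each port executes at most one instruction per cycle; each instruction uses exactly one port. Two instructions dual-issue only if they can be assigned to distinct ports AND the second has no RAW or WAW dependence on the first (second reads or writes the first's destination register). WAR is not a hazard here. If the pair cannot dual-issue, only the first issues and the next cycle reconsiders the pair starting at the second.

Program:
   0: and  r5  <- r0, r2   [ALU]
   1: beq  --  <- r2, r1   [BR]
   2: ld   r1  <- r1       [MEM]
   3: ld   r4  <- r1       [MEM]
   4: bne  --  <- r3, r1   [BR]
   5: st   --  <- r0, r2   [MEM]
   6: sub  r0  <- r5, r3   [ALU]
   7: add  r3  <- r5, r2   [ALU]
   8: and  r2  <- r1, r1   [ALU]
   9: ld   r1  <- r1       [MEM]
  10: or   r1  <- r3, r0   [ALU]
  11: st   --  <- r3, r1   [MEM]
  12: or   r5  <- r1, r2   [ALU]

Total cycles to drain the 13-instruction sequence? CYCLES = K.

CYCLES = 8

#0 head=0: and+beq i0/i1 2-wide
#1 head=2: ld i2 no-port MEM/MEM
#2 head=3: ld+bne i3/i4 2-wide
#3 head=5: st+sub i5/i6 2-wide
#4 head=7: add+and i7/i8 2-wide
#5 head=9: ld i9 WAW r1
#6 head=10: or i10 RAW r1
#7 head=11: st+or i11/i12 2-wide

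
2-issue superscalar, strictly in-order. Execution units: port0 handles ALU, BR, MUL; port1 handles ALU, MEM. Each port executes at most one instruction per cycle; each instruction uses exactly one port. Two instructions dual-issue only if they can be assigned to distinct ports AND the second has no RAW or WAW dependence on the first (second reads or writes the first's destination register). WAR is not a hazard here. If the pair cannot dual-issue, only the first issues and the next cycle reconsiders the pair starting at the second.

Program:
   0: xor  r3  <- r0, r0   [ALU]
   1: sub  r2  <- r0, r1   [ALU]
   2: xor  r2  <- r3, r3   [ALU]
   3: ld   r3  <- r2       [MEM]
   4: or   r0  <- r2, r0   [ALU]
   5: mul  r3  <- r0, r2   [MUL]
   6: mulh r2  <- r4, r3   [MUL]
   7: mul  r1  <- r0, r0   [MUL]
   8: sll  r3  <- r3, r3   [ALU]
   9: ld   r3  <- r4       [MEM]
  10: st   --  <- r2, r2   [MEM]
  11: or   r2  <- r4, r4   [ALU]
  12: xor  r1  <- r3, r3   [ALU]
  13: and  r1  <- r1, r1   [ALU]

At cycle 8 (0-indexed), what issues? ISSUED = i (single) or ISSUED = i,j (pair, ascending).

ISSUED = 12

c0: i0/i1 xor/sub  dual
c1: i2 xor  RAW r2
c2: i3/i4 ld/or  dual
c3: i5 mul  no-port MUL/MUL
c4: i6 mulh  no-port MUL/MUL
c5: i7/i8 mul/sll  dual
c6: i9 ld  no-port MEM/MEM
c7: i10/i11 st/or  dual
c8: i12 xor  RAW+WAW r1
c9: i13 and  tail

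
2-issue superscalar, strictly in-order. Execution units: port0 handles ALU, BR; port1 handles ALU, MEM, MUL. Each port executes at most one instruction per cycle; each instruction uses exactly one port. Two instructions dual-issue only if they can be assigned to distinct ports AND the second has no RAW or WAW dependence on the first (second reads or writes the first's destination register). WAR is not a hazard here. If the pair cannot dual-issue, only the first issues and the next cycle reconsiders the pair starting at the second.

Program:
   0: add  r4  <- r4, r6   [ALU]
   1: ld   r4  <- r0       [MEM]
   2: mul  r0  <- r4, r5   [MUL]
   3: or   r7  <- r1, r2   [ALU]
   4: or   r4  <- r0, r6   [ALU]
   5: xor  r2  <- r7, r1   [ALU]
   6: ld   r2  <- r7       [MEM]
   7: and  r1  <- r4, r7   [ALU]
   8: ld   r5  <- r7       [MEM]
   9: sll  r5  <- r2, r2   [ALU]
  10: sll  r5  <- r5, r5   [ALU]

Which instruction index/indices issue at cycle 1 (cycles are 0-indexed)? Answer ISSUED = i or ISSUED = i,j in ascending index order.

0. add.ALU @i0  | WAW r4
1. ld.MEM @i1  | no-port MEM/MUL
2. mul.MUL/or.ALU @i2,i3  | 2-wide
3. or.ALU/xor.ALU @i4,i5  | 2-wide
4. ld.MEM/and.ALU @i6,i7  | 2-wide
5. ld.MEM @i8  | WAW r5
6. sll.ALU @i9  | RAW+WAW r5
7. sll.ALU @i10  | tail

ISSUED = 1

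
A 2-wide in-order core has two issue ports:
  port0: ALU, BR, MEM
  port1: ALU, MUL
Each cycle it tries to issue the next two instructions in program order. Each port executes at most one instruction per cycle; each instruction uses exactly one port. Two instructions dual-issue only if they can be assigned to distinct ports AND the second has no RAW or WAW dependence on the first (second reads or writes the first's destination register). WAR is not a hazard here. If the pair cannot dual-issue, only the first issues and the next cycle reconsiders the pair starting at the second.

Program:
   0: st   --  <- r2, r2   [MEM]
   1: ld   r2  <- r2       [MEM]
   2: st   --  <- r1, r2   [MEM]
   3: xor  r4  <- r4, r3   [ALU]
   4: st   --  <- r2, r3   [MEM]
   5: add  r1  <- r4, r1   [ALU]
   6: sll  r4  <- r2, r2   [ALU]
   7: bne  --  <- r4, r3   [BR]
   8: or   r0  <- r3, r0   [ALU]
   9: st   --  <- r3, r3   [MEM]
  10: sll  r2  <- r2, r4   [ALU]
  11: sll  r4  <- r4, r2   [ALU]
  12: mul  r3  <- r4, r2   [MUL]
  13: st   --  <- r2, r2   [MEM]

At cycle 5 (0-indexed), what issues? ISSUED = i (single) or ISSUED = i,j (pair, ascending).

#0 head=0: st.MEM i0 no-port MEM/MEM
#1 head=1: ld.MEM i1 no-port MEM/MEM
#2 head=2: st.MEM/xor.ALU i2+i3 pair
#3 head=4: st.MEM/add.ALU i4+i5 pair
#4 head=6: sll.ALU i6 RAW r4
#5 head=7: bne.BR/or.ALU i7+i8 pair
#6 head=9: st.MEM/sll.ALU i9+i10 pair
#7 head=11: sll.ALU i11 RAW r4
#8 head=12: mul.MUL/st.MEM i12+i13 pair

ISSUED = 7,8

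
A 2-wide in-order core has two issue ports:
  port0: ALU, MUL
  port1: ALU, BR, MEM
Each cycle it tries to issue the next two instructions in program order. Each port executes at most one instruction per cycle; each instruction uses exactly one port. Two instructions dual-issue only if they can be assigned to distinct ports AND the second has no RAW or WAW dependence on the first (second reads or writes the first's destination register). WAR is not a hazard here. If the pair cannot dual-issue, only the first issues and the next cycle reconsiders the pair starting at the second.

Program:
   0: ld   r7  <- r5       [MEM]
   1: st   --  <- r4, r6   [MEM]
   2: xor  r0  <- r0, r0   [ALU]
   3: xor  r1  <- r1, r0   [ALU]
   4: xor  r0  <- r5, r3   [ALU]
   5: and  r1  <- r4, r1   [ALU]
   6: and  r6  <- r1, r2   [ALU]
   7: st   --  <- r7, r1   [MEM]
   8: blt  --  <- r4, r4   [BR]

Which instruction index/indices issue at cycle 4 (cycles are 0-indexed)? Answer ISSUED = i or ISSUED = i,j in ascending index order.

ISSUED = 6,7

[0] i0  ld  -- no-port MEM/MEM
[1] i1+i2  st+xor  -- pair
[2] i3+i4  xor+xor  -- pair
[3] i5  and  -- RAW r1
[4] i6+i7  and+st  -- pair
[5] i8  blt  -- tail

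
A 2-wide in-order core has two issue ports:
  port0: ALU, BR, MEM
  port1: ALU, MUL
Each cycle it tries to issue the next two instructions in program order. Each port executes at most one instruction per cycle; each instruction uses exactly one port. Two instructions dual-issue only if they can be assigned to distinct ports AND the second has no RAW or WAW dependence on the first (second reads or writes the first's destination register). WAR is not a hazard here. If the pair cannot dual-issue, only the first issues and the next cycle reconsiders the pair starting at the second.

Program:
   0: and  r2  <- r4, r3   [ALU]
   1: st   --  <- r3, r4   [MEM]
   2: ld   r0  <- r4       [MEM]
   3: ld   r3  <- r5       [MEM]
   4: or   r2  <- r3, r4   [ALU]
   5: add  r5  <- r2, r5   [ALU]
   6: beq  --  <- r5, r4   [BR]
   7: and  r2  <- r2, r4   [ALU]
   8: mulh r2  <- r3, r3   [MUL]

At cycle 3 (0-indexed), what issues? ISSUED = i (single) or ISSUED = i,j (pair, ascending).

  cy0 -> i0/i1 (and+st) 2-wide
  cy1 -> i2 (ld) no-port MEM/MEM
  cy2 -> i3 (ld) RAW r3
  cy3 -> i4 (or) RAW r2
  cy4 -> i5 (add) RAW r5
  cy5 -> i6/i7 (beq+and) 2-wide
  cy6 -> i8 (mulh) tail

ISSUED = 4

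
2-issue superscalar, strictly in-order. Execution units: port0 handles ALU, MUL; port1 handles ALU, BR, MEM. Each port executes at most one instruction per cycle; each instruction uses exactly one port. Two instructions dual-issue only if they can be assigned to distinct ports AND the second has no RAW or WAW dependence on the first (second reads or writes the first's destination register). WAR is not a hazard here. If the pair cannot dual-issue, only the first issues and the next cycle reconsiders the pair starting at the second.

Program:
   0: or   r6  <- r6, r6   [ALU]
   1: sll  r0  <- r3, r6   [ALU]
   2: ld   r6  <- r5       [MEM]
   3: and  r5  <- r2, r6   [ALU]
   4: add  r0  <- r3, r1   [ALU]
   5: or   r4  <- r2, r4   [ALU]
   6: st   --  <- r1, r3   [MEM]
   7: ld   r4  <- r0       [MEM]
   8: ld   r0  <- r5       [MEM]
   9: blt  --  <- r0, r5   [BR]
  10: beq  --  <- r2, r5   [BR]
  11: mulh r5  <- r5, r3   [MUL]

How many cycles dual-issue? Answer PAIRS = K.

#0 head=0: or i0 RAW r6
#1 head=1: sll;ld i1+i2 2-wide
#2 head=3: and;add i3+i4 2-wide
#3 head=5: or;st i5+i6 2-wide
#4 head=7: ld i7 no-port MEM/MEM
#5 head=8: ld i8 no-port MEM/BR
#6 head=9: blt i9 no-port BR/BR
#7 head=10: beq;mulh i10+i11 2-wide

PAIRS = 4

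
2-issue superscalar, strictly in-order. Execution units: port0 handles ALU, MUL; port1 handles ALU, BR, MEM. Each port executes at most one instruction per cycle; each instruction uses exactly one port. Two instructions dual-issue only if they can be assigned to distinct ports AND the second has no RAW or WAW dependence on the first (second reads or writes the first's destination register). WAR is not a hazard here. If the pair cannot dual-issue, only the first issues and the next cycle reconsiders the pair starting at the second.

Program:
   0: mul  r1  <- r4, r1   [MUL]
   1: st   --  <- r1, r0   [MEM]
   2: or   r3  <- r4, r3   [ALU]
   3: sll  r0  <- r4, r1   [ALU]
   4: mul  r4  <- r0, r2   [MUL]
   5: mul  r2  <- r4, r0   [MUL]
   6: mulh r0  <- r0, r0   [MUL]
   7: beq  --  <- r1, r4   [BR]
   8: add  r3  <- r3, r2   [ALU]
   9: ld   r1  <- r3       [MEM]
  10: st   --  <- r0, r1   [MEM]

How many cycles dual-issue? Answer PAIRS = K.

PAIRS = 2

t=0 i0:mul ; RAW r1
t=1 i1+i2:st/or ; 2-wide
t=2 i3:sll ; RAW r0
t=3 i4:mul ; no-port MUL/MUL
t=4 i5:mul ; no-port MUL/MUL
t=5 i6+i7:mulh/beq ; 2-wide
t=6 i8:add ; RAW r3
t=7 i9:ld ; no-port MEM/MEM
t=8 i10:st ; tail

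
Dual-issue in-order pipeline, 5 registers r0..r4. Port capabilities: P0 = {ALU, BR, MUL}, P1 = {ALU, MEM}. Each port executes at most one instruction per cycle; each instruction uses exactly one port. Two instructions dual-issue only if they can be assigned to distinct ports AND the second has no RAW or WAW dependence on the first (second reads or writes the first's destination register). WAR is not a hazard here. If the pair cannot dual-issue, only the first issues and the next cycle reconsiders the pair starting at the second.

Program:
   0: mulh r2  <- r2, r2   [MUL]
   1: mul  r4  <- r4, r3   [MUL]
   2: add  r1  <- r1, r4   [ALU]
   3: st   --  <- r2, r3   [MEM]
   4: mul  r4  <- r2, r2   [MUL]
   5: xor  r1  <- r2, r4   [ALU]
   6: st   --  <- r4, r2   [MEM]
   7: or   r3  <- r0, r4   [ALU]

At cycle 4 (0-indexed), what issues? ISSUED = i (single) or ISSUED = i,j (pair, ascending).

ISSUED = 5,6

#0 head=0: mulh.MUL i0 no-port MUL/MUL
#1 head=1: mul.MUL i1 RAW r4
#2 head=2: add.ALU+st.MEM i2,i3 pair
#3 head=4: mul.MUL i4 RAW r4
#4 head=5: xor.ALU+st.MEM i5,i6 pair
#5 head=7: or.ALU i7 tail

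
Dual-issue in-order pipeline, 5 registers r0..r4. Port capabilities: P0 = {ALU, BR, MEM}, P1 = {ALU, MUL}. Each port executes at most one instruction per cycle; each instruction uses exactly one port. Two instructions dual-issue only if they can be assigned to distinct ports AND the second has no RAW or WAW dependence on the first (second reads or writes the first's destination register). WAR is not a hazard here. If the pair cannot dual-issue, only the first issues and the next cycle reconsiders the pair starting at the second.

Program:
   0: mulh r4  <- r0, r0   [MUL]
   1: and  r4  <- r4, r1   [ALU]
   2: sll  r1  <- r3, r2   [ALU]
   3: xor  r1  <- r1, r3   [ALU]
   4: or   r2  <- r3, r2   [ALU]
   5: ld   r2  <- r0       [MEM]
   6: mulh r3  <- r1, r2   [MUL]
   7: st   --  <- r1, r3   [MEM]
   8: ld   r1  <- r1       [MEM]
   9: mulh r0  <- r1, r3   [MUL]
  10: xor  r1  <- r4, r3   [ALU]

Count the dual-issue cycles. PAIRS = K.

#0 head=0: mulh i0 RAW+WAW r4
#1 head=1: and sll i1&i2 pair
#2 head=3: xor or i3&i4 pair
#3 head=5: ld i5 RAW r2
#4 head=6: mulh i6 RAW r3
#5 head=7: st i7 no-port MEM/MEM
#6 head=8: ld i8 RAW r1
#7 head=9: mulh xor i9&i10 pair

PAIRS = 3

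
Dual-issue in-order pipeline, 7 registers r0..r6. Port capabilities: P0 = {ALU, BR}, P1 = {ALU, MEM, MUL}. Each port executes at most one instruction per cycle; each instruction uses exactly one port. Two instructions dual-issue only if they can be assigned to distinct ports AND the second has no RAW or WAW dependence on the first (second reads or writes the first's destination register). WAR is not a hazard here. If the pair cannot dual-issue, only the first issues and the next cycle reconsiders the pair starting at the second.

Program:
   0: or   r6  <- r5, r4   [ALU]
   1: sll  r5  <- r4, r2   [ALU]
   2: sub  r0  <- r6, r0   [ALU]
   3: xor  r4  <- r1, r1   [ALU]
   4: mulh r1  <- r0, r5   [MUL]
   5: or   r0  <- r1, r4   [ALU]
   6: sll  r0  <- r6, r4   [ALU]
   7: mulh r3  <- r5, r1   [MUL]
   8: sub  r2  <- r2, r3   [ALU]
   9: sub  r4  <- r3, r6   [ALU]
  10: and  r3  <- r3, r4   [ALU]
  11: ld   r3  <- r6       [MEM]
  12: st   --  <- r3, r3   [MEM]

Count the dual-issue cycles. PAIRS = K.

0. or.ALU/sll.ALU @i0+i1  | pair
1. sub.ALU/xor.ALU @i2+i3  | pair
2. mulh.MUL @i4  | RAW r1
3. or.ALU @i5  | WAW r0
4. sll.ALU/mulh.MUL @i6+i7  | pair
5. sub.ALU/sub.ALU @i8+i9  | pair
6. and.ALU @i10  | WAW r3
7. ld.MEM @i11  | no-port MEM/MEM
8. st.MEM @i12  | tail

PAIRS = 4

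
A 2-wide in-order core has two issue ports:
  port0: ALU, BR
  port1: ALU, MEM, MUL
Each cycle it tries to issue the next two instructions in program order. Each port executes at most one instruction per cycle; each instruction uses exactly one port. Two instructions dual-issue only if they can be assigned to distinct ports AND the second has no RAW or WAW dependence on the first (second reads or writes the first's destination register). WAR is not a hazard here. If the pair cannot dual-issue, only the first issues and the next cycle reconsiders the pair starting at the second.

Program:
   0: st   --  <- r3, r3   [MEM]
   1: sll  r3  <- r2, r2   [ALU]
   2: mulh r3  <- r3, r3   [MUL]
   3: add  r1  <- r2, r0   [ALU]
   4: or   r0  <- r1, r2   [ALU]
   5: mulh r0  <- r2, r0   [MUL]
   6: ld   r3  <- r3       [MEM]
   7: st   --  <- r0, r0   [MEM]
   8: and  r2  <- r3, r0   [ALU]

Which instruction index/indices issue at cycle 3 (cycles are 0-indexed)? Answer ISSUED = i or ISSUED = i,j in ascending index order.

ISSUED = 5

[0] i0,i1  st.MEM;sll.ALU  -- dual
[1] i2,i3  mulh.MUL;add.ALU  -- dual
[2] i4  or.ALU  -- RAW+WAW r0
[3] i5  mulh.MUL  -- no-port MUL/MEM
[4] i6  ld.MEM  -- no-port MEM/MEM
[5] i7,i8  st.MEM;and.ALU  -- dual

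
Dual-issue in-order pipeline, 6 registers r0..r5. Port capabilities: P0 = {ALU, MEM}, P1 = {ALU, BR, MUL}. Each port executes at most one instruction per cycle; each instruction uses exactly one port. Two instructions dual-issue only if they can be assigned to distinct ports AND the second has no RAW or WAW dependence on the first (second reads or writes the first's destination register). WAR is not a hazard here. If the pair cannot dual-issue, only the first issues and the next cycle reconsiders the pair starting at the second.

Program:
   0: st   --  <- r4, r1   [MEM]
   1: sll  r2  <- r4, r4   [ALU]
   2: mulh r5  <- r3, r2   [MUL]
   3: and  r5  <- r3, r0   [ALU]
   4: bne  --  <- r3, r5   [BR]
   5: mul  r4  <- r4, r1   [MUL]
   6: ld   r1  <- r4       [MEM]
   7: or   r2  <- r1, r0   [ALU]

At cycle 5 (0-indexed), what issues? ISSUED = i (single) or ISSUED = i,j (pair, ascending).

[0] i0,i1  st.MEM+sll.ALU  -- pair
[1] i2  mulh.MUL  -- WAW r5
[2] i3  and.ALU  -- RAW r5
[3] i4  bne.BR  -- no-port BR/MUL
[4] i5  mul.MUL  -- RAW r4
[5] i6  ld.MEM  -- RAW r1
[6] i7  or.ALU  -- tail

ISSUED = 6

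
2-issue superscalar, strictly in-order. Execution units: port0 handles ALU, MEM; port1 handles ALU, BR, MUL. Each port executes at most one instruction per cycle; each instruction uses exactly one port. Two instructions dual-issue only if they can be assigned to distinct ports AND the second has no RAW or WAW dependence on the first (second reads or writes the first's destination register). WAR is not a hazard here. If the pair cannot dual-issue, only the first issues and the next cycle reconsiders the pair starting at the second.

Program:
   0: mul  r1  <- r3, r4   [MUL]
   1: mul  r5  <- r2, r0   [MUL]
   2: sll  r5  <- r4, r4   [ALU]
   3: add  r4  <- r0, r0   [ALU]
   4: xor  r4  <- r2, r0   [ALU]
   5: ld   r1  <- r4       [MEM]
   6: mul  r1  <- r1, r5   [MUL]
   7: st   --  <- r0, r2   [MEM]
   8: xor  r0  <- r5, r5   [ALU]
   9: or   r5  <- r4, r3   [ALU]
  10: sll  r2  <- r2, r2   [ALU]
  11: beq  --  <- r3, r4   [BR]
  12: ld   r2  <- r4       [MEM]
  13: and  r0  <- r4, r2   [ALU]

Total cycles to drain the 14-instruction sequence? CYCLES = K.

CYCLES = 10

t=0 i0:mul.MUL ; no-port MUL/MUL
t=1 i1:mul.MUL ; WAW r5
t=2 i2+i3:sll.ALU;add.ALU ; 2-wide
t=3 i4:xor.ALU ; RAW r4
t=4 i5:ld.MEM ; RAW+WAW r1
t=5 i6+i7:mul.MUL;st.MEM ; 2-wide
t=6 i8+i9:xor.ALU;or.ALU ; 2-wide
t=7 i10+i11:sll.ALU;beq.BR ; 2-wide
t=8 i12:ld.MEM ; RAW r2
t=9 i13:and.ALU ; tail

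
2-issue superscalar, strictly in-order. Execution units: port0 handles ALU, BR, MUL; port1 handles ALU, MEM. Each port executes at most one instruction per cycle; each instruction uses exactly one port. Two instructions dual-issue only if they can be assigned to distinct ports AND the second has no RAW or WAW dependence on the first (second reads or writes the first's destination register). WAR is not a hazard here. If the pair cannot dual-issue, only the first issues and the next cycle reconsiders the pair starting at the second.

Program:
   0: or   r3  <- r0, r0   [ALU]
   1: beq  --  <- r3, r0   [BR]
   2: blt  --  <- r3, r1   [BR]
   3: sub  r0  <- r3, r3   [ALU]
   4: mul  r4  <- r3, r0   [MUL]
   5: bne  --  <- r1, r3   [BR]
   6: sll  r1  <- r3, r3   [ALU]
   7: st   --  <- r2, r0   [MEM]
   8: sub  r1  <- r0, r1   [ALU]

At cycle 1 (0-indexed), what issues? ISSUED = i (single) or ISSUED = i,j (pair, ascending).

ISSUED = 1

#0 head=0: or.ALU i0 RAW r3
#1 head=1: beq.BR i1 no-port BR/BR
#2 head=2: blt.BR;sub.ALU i2/i3 pair
#3 head=4: mul.MUL i4 no-port MUL/BR
#4 head=5: bne.BR;sll.ALU i5/i6 pair
#5 head=7: st.MEM;sub.ALU i7/i8 pair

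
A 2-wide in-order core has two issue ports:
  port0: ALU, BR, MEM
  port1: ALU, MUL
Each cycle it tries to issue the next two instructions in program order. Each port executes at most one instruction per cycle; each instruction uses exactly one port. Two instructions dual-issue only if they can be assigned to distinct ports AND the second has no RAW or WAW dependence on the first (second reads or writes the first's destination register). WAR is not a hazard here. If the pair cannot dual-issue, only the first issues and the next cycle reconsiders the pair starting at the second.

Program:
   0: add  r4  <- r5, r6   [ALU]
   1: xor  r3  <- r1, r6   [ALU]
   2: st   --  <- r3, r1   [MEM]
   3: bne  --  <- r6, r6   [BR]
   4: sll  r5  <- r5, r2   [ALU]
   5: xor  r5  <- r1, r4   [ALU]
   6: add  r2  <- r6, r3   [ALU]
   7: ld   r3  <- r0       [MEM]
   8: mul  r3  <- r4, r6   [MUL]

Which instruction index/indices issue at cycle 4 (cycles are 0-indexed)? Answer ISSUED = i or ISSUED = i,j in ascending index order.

  cy0 -> i0/i1 (add+xor) dual
  cy1 -> i2 (st) no-port MEM/BR
  cy2 -> i3/i4 (bne+sll) dual
  cy3 -> i5/i6 (xor+add) dual
  cy4 -> i7 (ld) WAW r3
  cy5 -> i8 (mul) tail

ISSUED = 7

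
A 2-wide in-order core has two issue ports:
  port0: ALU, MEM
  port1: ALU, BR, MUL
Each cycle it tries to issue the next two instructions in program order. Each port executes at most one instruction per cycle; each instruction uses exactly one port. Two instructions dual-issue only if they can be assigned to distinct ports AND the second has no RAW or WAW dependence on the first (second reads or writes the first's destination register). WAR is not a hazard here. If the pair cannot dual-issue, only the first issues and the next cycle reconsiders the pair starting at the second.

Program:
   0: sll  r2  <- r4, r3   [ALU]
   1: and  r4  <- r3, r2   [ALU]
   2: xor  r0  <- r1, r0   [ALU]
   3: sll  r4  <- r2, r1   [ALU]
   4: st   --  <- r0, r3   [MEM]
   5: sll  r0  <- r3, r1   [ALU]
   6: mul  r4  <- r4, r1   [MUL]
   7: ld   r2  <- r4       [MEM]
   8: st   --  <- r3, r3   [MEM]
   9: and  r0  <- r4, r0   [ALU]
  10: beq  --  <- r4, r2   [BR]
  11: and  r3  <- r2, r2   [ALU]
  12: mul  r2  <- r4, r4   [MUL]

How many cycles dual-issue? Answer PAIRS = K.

c0: i0 sll.ALU  RAW r2
c1: i1+i2 and.ALU xor.ALU  dual
c2: i3+i4 sll.ALU st.MEM  dual
c3: i5+i6 sll.ALU mul.MUL  dual
c4: i7 ld.MEM  no-port MEM/MEM
c5: i8+i9 st.MEM and.ALU  dual
c6: i10+i11 beq.BR and.ALU  dual
c7: i12 mul.MUL  tail

PAIRS = 5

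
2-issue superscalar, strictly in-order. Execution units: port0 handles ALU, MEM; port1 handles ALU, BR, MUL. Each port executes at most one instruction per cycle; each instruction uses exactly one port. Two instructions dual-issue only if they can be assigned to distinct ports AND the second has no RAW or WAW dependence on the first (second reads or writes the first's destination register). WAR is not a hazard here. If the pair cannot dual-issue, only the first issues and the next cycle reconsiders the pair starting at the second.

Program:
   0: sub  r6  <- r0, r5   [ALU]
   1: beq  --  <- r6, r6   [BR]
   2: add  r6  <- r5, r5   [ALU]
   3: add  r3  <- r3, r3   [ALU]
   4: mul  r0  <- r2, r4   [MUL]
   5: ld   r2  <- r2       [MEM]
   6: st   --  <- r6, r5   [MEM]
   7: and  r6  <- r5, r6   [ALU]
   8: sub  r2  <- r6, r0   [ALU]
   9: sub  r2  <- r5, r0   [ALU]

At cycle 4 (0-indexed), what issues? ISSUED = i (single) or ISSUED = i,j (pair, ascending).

ISSUED = 6,7

0. sub.ALU @i0  | RAW r6
1. beq.BR add.ALU @i1,i2  | dual
2. add.ALU mul.MUL @i3,i4  | dual
3. ld.MEM @i5  | no-port MEM/MEM
4. st.MEM and.ALU @i6,i7  | dual
5. sub.ALU @i8  | WAW r2
6. sub.ALU @i9  | tail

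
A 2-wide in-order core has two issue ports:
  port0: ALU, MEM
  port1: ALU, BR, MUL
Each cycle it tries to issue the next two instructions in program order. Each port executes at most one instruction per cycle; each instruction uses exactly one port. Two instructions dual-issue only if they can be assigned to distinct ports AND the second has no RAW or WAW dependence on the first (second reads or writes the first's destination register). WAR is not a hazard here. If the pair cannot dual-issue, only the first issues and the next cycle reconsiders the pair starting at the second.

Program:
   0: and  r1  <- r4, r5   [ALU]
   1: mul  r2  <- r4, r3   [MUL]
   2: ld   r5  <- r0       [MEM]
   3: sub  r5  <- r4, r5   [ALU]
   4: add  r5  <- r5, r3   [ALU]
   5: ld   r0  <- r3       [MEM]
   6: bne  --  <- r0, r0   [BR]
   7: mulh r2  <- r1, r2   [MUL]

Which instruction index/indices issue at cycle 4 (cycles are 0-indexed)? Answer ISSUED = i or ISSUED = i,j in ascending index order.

ISSUED = 6

  cy0 -> i0+i1 (and+mul) dual
  cy1 -> i2 (ld) RAW+WAW r5
  cy2 -> i3 (sub) RAW+WAW r5
  cy3 -> i4+i5 (add+ld) dual
  cy4 -> i6 (bne) no-port BR/MUL
  cy5 -> i7 (mulh) tail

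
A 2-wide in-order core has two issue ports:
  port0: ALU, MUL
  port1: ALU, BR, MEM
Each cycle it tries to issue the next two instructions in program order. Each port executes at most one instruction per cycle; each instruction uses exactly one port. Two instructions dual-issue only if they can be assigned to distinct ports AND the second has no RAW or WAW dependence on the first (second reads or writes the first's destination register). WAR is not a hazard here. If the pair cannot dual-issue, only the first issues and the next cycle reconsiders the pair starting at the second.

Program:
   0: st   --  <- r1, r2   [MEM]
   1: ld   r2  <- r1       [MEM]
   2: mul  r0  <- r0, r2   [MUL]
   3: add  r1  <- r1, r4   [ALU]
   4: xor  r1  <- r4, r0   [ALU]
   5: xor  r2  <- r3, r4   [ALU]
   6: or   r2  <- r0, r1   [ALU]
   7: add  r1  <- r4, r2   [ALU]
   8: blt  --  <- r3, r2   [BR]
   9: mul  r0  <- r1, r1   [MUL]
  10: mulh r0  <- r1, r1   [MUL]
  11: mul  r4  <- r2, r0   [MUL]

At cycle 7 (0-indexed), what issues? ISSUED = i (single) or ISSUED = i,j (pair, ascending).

#0 head=0: st i0 no-port MEM/MEM
#1 head=1: ld i1 RAW r2
#2 head=2: mul+add i2&i3 2-wide
#3 head=4: xor+xor i4&i5 2-wide
#4 head=6: or i6 RAW r2
#5 head=7: add+blt i7&i8 2-wide
#6 head=9: mul i9 no-port MUL/MUL
#7 head=10: mulh i10 no-port MUL/MUL
#8 head=11: mul i11 tail

ISSUED = 10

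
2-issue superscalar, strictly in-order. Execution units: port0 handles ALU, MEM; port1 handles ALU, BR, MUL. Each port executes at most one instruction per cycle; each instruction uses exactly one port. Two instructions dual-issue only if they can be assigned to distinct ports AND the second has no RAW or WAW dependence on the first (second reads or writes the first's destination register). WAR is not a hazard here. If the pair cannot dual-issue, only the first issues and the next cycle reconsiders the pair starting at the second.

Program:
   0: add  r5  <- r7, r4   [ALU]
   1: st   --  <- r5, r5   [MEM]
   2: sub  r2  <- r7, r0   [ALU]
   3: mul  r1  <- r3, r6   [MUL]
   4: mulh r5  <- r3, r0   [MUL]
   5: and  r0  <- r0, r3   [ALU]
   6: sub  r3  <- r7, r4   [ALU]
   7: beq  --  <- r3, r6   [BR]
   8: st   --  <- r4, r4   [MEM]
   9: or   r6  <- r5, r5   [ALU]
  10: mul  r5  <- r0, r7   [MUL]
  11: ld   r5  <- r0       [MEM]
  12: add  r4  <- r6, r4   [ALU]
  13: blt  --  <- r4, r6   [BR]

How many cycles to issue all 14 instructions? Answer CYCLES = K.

  cy0 -> i0 (add.ALU) RAW r5
  cy1 -> i1&i2 (st.MEM sub.ALU) pair
  cy2 -> i3 (mul.MUL) no-port MUL/MUL
  cy3 -> i4&i5 (mulh.MUL and.ALU) pair
  cy4 -> i6 (sub.ALU) RAW r3
  cy5 -> i7&i8 (beq.BR st.MEM) pair
  cy6 -> i9&i10 (or.ALU mul.MUL) pair
  cy7 -> i11&i12 (ld.MEM add.ALU) pair
  cy8 -> i13 (blt.BR) tail

CYCLES = 9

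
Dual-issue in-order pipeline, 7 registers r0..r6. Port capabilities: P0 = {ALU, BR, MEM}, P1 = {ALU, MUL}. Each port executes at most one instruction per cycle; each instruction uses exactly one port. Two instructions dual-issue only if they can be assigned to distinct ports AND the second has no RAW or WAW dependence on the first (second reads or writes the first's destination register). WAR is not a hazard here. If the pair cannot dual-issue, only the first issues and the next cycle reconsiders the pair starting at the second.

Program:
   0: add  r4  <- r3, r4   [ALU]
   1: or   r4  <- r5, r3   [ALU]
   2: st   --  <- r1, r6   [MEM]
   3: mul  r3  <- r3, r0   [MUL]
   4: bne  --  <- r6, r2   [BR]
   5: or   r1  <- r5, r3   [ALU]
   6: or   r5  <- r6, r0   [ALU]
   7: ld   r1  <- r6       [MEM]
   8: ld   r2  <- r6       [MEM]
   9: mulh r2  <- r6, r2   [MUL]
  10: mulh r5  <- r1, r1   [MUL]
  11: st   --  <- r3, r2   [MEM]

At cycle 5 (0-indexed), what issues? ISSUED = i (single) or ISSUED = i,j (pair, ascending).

#0 head=0: add i0 WAW r4
#1 head=1: or+st i1,i2 pair
#2 head=3: mul+bne i3,i4 pair
#3 head=5: or+or i5,i6 pair
#4 head=7: ld i7 no-port MEM/MEM
#5 head=8: ld i8 RAW+WAW r2
#6 head=9: mulh i9 no-port MUL/MUL
#7 head=10: mulh+st i10,i11 pair

ISSUED = 8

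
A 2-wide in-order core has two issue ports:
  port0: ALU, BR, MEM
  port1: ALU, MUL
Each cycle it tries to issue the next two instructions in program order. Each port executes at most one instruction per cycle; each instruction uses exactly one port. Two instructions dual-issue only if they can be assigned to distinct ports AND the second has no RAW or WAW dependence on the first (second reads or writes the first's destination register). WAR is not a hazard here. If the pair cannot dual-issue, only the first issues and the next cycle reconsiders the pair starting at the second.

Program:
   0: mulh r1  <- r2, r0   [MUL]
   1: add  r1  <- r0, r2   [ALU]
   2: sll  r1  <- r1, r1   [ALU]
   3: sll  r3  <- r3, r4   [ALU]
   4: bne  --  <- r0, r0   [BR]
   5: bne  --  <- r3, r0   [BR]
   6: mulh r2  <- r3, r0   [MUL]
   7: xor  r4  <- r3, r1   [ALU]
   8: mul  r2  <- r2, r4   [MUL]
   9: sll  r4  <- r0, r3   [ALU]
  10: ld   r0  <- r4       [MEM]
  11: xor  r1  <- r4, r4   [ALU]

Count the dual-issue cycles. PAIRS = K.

PAIRS = 4

#0 head=0: mulh.MUL i0 WAW r1
#1 head=1: add.ALU i1 RAW+WAW r1
#2 head=2: sll.ALU/sll.ALU i2&i3 2-wide
#3 head=4: bne.BR i4 no-port BR/BR
#4 head=5: bne.BR/mulh.MUL i5&i6 2-wide
#5 head=7: xor.ALU i7 RAW r4
#6 head=8: mul.MUL/sll.ALU i8&i9 2-wide
#7 head=10: ld.MEM/xor.ALU i10&i11 2-wide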